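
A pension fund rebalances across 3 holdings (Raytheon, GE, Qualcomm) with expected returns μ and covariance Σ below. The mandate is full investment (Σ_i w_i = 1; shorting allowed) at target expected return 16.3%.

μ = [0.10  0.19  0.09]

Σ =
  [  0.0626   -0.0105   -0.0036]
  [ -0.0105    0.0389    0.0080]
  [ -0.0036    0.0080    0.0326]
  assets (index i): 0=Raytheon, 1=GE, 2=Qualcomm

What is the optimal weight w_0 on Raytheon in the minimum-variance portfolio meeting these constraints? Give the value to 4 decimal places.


u=Σ⁻¹μ = [2.5738  5.2161  1.7649]
v=Σ⁻¹𝟙 = [21.8914  26.1290  26.6803]
a=μᵀu=1.407286  b=𝟙ᵀu=9.554877  c=𝟙ᵀv=74.700702  D=ac−b²=13.829599
λ₁=(c·0.163−b)/D = (74.700702·0.163−9.554877)/13.829599 = 0.189545
λ₂=(a−b·0.163)/D = (1.407286−9.554877·0.163)/13.829599 = -0.010858
w* = 0.189545·u + -0.010858·v:
  w_0 = 0.189545·2.5738 + -0.010858·21.8914 = 0.2502  (Raytheon)
  w_1 = 0.189545·5.2161 + -0.010858·26.1290 = 0.7050  (GE)
  w_2 = 0.189545·1.7649 + -0.010858·26.6803 = 0.0448  (Qualcomm)
Σw_i=1.0000  μᵀw=0.1630
σ²=wᵀΣw=λ₁·μ_p+λ₂ = 0.189545·0.163 + -0.010858 = 0.020038 ≈ 0.0200

0.2502


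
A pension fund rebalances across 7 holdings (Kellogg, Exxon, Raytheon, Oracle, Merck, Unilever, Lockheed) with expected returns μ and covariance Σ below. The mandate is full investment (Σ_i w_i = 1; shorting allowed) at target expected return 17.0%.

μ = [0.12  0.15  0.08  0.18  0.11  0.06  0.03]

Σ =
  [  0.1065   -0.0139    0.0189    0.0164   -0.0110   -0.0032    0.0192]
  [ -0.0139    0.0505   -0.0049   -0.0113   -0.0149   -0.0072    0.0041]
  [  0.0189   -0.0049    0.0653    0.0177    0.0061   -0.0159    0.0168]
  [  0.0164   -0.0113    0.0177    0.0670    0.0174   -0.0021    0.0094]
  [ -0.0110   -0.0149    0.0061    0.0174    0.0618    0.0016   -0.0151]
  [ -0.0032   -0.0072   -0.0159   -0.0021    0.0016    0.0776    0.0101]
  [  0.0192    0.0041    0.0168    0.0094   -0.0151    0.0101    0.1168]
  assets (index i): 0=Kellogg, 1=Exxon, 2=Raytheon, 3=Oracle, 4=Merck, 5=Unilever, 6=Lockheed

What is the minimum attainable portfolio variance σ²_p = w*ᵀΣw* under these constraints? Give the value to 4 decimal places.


u=Σ⁻¹μ = [1.6306  4.9738  0.6896  2.4060  2.4128  1.4971  -0.2961]
v=Σ⁻¹𝟙 = [12.7471  35.8282  13.3589  8.0869  24.0183  18.6601  4.1278]
a=μᵀu=1.776332  b=𝟙ᵀu=13.313691  c=𝟙ᵀv=116.827303  D=ac−b²=30.269752
λ₁=(c·0.170−b)/D = (116.827303·0.170−13.313691)/30.269752 = 0.216287
λ₂=(a−b·0.170)/D = (1.776332−13.313691·0.170)/30.269752 = -0.016089
w* = 0.216287·u + -0.016089·v:
  w_0 = 0.216287·1.6306 + -0.016089·12.7471 = 0.1476  (Kellogg)
  w_1 = 0.216287·4.9738 + -0.016089·35.8282 = 0.4993  (Exxon)
  w_2 = 0.216287·0.6896 + -0.016089·13.3589 = -0.0658  (Raytheon)
  w_3 = 0.216287·2.4060 + -0.016089·8.0869 = 0.3903  (Oracle)
  w_4 = 0.216287·2.4128 + -0.016089·24.0183 = 0.1354  (Merck)
  w_5 = 0.216287·1.4971 + -0.016089·18.6601 = 0.0236  (Unilever)
  w_6 = 0.216287·-0.2961 + -0.016089·4.1278 = -0.1305  (Lockheed)
Σw_i=1.0000  μᵀw=0.1700
σ²=wᵀΣw=λ₁·μ_p+λ₂ = 0.216287·0.170 + -0.016089 = 0.020680 ≈ 0.0207

0.0207


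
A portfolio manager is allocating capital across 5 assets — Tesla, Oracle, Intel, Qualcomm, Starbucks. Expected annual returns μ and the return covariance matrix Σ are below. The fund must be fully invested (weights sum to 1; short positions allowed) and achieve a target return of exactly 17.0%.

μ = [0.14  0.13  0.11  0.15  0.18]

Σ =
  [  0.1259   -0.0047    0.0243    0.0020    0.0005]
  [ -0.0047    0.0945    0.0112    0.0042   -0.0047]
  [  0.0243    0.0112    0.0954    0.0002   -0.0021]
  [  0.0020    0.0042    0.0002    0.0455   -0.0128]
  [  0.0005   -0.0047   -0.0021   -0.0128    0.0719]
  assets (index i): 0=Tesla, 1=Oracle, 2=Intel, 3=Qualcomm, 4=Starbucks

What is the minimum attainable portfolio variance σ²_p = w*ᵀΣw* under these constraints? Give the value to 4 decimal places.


p=Σ⁻¹μ = [0.9229  1.3081  0.8292  4.0689  3.3311]
q=Σ⁻¹𝟙 = [6.2447  9.7295  8.1215  26.2294  19.4075]
a=μᵀp=1.600410  b=𝟙ᵀp=10.460228  c=𝟙ᵀq=69.732676  D=ac−b²=2.184483
λ₁=(c·0.170−b)/D = (69.732676·0.170−10.460228)/2.184483 = 0.638287
λ₂=(a−b·0.170)/D = (1.600410−10.460228·0.170)/2.184483 = -0.081406
w* = 0.638287·p + -0.081406·q:
  w_0 = 0.638287·0.9229 + -0.081406·6.2447 = 0.0807  (Tesla)
  w_1 = 0.638287·1.3081 + -0.081406·9.7295 = 0.0429  (Oracle)
  w_2 = 0.638287·0.8292 + -0.081406·8.1215 = -0.1319  (Intel)
  w_3 = 0.638287·4.0689 + -0.081406·26.2294 = 0.4619  (Qualcomm)
  w_4 = 0.638287·3.3311 + -0.081406·19.4075 = 0.5463  (Starbucks)
Σw_i=1.0000  μᵀw=0.1700
σ²=wᵀΣw=λ₁·μ_p+λ₂ = 0.638287·0.170 + -0.081406 = 0.027103 ≈ 0.0271

0.0271


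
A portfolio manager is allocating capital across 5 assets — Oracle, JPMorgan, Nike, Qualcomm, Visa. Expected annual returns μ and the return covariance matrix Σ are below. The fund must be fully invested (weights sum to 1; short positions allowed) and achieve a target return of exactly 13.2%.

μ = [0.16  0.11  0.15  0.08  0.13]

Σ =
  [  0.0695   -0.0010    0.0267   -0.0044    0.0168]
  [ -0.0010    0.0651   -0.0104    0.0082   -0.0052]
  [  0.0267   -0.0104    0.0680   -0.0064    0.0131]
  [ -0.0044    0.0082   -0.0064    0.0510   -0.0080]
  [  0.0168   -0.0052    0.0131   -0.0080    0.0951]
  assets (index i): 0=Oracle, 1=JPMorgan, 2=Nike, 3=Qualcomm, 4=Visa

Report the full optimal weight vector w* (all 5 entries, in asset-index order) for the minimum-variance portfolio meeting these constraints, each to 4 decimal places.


u=Σ⁻¹μ = [1.4546  1.8734  1.8779  1.8020  1.1054]
v=Σ⁻¹𝟙 = [8.2058  15.8531  14.0074  21.0579  9.7744]
a=μᵀu=1.008342  b=𝟙ᵀu=8.113175  c=𝟙ᵀv=68.898538  D=ac−b²=3.649703
λ₁=(c·0.132−b)/D = (68.898538·0.132−8.113175)/3.649703 = 0.268908
λ₂=(a−b·0.132)/D = (1.008342−8.113175·0.132)/3.649703 = -0.017151
w* = 0.268908·u + -0.017151·v:
  w_0 = 0.268908·1.4546 + -0.017151·8.2058 = 0.2504  (Oracle)
  w_1 = 0.268908·1.8734 + -0.017151·15.8531 = 0.2319  (JPMorgan)
  w_2 = 0.268908·1.8779 + -0.017151·14.0074 = 0.2647  (Nike)
  w_3 = 0.268908·1.8020 + -0.017151·21.0579 = 0.1234  (Qualcomm)
  w_4 = 0.268908·1.1054 + -0.017151·9.7744 = 0.1296  (Visa)
Σw_i=1.0000  μᵀw=0.1320
σ²=wᵀΣw=λ₁·μ_p+λ₂ = 0.268908·0.132 + -0.017151 = 0.018345 ≈ 0.0183

0.2504  0.2319  0.2647  0.1234  0.1296


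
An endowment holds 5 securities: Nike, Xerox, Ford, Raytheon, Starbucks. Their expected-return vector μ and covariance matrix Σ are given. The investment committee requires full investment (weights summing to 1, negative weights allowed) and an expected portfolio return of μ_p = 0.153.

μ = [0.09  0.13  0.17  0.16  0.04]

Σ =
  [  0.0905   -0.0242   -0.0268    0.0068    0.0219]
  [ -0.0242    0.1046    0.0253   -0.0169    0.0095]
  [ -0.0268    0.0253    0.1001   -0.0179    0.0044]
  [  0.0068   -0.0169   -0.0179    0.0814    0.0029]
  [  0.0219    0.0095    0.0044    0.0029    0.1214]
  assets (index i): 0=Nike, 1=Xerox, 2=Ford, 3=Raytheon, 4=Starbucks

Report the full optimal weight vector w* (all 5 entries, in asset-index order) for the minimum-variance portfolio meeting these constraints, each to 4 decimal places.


x=Σ⁻¹μ = [1.9795  1.5972  2.3118  2.6509  -0.2997]
y=Σ⁻¹𝟙 = [16.4498  12.3091  14.0733  16.4399  3.4037]
a=μᵀx=1.190946  b=𝟙ᵀx=8.239649  c=𝟙ᵀy=62.675790  D=ac−b²=6.751676
λ₁=(c·0.153−b)/D = (62.675790·0.153−8.239649)/6.751676 = 0.199913
λ₂=(a−b·0.153)/D = (1.190946−8.239649·0.153)/6.751676 = -0.010326
w* = 0.199913·x + -0.010326·y:
  w_0 = 0.199913·1.9795 + -0.010326·16.4498 = 0.2259  (Nike)
  w_1 = 0.199913·1.5972 + -0.010326·12.3091 = 0.1922  (Xerox)
  w_2 = 0.199913·2.3118 + -0.010326·14.0733 = 0.3168  (Ford)
  w_3 = 0.199913·2.6509 + -0.010326·16.4399 = 0.3602  (Raytheon)
  w_4 = 0.199913·-0.2997 + -0.010326·3.4037 = -0.0951  (Starbucks)
Σw_i=1.0000  μᵀw=0.1530
σ²=wᵀΣw=λ₁·μ_p+λ₂ = 0.199913·0.153 + -0.010326 = 0.020260 ≈ 0.0203

0.2259  0.1922  0.3168  0.3602  -0.0951


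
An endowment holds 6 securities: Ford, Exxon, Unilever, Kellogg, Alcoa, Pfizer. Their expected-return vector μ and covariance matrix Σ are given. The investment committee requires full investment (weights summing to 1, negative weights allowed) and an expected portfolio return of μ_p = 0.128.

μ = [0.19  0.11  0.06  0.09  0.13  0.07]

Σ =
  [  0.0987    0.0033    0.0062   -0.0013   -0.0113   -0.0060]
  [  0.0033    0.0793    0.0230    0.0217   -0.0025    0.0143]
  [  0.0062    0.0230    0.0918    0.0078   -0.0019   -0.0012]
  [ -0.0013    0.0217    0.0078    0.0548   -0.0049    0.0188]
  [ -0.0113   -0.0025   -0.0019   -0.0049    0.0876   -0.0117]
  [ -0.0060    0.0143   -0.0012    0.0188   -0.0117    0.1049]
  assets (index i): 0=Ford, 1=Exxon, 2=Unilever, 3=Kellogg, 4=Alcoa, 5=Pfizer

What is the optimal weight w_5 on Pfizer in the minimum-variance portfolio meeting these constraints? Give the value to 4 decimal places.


0.1016

x=Σ⁻¹μ = [2.1637  0.8169  0.2432  1.2800  1.9529  0.6709]
y=Σ⁻¹𝟙 = [11.9220  4.8699  8.1297  13.7618  15.2239  8.8756]
a=μᵀx=0.931590  b=𝟙ᵀx=7.127610  c=𝟙ᵀy=62.782900  D=ac−b²=7.685115
λ₁=(c·0.128−b)/D = (62.782900·0.128−7.127610)/7.685115 = 0.118229
λ₂=(a−b·0.128)/D = (0.931590−7.127610·0.128)/7.685115 = 0.002506
w* = 0.118229·x + 0.002506·y:
  w_0 = 0.118229·2.1637 + 0.002506·11.9220 = 0.2857  (Ford)
  w_1 = 0.118229·0.8169 + 0.002506·4.8699 = 0.1088  (Exxon)
  w_2 = 0.118229·0.2432 + 0.002506·8.1297 = 0.0491  (Unilever)
  w_3 = 0.118229·1.2800 + 0.002506·13.7618 = 0.1858  (Kellogg)
  w_4 = 0.118229·1.9529 + 0.002506·15.2239 = 0.2690  (Alcoa)
  w_5 = 0.118229·0.6709 + 0.002506·8.8756 = 0.1016  (Pfizer)
Σw_i=1.0000  μᵀw=0.1280
σ²=wᵀΣw=λ₁·μ_p+λ₂ = 0.118229·0.128 + 0.002506 = 0.017639 ≈ 0.0176


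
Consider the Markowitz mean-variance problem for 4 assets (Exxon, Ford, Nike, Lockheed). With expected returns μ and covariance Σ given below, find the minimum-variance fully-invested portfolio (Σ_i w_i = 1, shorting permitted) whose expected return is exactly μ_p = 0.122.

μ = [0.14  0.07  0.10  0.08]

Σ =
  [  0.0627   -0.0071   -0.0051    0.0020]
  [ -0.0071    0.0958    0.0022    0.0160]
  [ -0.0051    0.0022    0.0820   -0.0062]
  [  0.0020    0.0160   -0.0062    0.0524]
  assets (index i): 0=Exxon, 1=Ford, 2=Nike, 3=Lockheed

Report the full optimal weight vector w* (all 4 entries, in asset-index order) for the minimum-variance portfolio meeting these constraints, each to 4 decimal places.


0.6224  0.0262  0.2458  0.1056

u=Σ⁻¹μ = [2.3785  0.6374  1.4572  1.4137]
v=Σ⁻¹𝟙 = [17.5199  8.4791  14.3826  17.5280]
a=μᵀu=0.636424  b=𝟙ᵀu=5.886820  c=𝟙ᵀv=57.909578  D=ac−b²=2.200422
λ₁=(c·0.122−b)/D = (57.909578·0.122−5.886820)/2.200422 = 0.535420
λ₂=(a−b·0.122)/D = (0.636424−5.886820·0.122)/2.200422 = -0.037160
w* = 0.535420·u + -0.037160·v:
  w_0 = 0.535420·2.3785 + -0.037160·17.5199 = 0.6224  (Exxon)
  w_1 = 0.535420·0.6374 + -0.037160·8.4791 = 0.0262  (Ford)
  w_2 = 0.535420·1.4572 + -0.037160·14.3826 = 0.2458  (Nike)
  w_3 = 0.535420·1.4137 + -0.037160·17.5280 = 0.1056  (Lockheed)
Σw_i=1.0000  μᵀw=0.1220
σ²=wᵀΣw=λ₁·μ_p+λ₂ = 0.535420·0.122 + -0.037160 = 0.028161 ≈ 0.0282


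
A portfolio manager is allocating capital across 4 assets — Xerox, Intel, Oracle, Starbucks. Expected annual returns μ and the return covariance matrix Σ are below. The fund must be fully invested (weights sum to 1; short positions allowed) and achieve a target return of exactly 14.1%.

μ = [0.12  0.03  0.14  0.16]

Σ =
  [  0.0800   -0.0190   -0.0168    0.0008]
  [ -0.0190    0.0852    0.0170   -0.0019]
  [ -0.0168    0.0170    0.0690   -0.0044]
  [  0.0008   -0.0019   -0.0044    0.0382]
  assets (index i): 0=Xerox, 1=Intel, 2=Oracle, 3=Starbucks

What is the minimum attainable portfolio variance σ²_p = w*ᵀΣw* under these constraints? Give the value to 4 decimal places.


0.0146

g=Σ⁻¹μ = [2.1200  0.3785  2.7375  4.4782]
h=Σ⁻¹𝟙 = [19.0441  13.0829  17.7218  28.4712]
a=μᵀg=1.365515  b=𝟙ᵀg=9.714209  c=𝟙ᵀh=78.319888  D=ac−b²=12.581092
λ₁=(c·0.141−b)/D = (78.319888·0.141−9.714209)/12.581092 = 0.105626
λ₂=(a−b·0.141)/D = (1.365515−9.714209·0.141)/12.581092 = -0.000333
w* = 0.105626·g + -0.000333·h:
  w_0 = 0.105626·2.1200 + -0.000333·19.0441 = 0.2176  (Xerox)
  w_1 = 0.105626·0.3785 + -0.000333·13.0829 = 0.0356  (Intel)
  w_2 = 0.105626·2.7375 + -0.000333·17.7218 = 0.2832  (Oracle)
  w_3 = 0.105626·4.4782 + -0.000333·28.4712 = 0.4635  (Starbucks)
Σw_i=1.0000  μᵀw=0.1410
σ²=wᵀΣw=λ₁·μ_p+λ₂ = 0.105626·0.141 + -0.000333 = 0.014560 ≈ 0.0146


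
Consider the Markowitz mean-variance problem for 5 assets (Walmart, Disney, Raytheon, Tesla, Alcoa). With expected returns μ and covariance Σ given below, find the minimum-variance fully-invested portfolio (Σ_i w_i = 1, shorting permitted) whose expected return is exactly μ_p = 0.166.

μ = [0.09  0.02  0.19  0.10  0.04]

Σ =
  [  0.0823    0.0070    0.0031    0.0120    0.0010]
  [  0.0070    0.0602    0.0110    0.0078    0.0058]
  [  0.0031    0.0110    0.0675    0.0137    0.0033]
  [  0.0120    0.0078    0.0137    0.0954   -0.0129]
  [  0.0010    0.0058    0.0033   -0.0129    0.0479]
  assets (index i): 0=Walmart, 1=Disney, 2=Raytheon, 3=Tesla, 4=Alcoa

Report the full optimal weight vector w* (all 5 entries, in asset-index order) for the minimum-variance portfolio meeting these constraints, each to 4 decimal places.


p=Σ⁻¹μ = [0.9171  -0.4358  2.6578  0.7052  0.8755]
q=Σ⁻¹𝟙 = [9.1839  10.4244  9.6170  9.9943  21.4519]
a=μᵀp=0.684338  b=𝟙ᵀp=4.719777  c=𝟙ᵀq=60.671503  D=ac−b²=19.243552
λ₁=(c·0.166−b)/D = (60.671503·0.166−4.719777)/19.243552 = 0.278103
λ₂=(a−b·0.166)/D = (0.684338−4.719777·0.166)/19.243552 = -0.005152
w* = 0.278103·p + -0.005152·q:
  w_0 = 0.278103·0.9171 + -0.005152·9.1839 = 0.2077  (Walmart)
  w_1 = 0.278103·-0.4358 + -0.005152·10.4244 = -0.1749  (Disney)
  w_2 = 0.278103·2.6578 + -0.005152·9.6170 = 0.6896  (Raytheon)
  w_3 = 0.278103·0.7052 + -0.005152·9.9943 = 0.1446  (Tesla)
  w_4 = 0.278103·0.8755 + -0.005152·21.4519 = 0.1330  (Alcoa)
Σw_i=1.0000  μᵀw=0.1660
σ²=wᵀΣw=λ₁·μ_p+λ₂ = 0.278103·0.166 + -0.005152 = 0.041013 ≈ 0.0410

0.2077  -0.1749  0.6896  0.1446  0.1330


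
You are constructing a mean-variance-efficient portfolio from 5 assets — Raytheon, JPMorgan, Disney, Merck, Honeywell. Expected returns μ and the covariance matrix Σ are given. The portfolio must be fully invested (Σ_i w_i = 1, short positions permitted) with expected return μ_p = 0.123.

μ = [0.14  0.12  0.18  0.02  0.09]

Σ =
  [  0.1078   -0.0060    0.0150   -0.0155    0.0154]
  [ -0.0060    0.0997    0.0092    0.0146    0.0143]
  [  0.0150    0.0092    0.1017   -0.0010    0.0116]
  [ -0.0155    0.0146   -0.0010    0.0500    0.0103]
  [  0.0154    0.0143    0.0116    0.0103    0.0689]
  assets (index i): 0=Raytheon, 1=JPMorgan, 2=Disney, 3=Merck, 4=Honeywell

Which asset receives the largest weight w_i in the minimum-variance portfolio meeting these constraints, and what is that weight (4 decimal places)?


g=Σ⁻¹μ = [1.1281  1.0045  1.4542  0.3732  0.5450]
h=Σ⁻¹𝟙 = [10.5844  6.0830  7.1625  20.2787  6.6482]
a=μᵀg=0.596734  b=𝟙ᵀg=4.504938  c=𝟙ᵀh=50.756739  D=ac−b²=9.993777
λ₁=(c·0.123−b)/D = (50.756739·0.123−4.504938)/9.993777 = 0.173922
λ₂=(a−b·0.123)/D = (0.596734−4.504938·0.123)/9.993777 = 0.004265
w* = 0.173922·g + 0.004265·h:
  w_0 = 0.173922·1.1281 + 0.004265·10.5844 = 0.2413  (Raytheon)
  w_1 = 0.173922·1.0045 + 0.004265·6.0830 = 0.2006  (JPMorgan)
  w_2 = 0.173922·1.4542 + 0.004265·7.1625 = 0.2835  (Disney)
  w_3 = 0.173922·0.3732 + 0.004265·20.2787 = 0.1514  (Merck)
  w_4 = 0.173922·0.5450 + 0.004265·6.6482 = 0.1231  (Honeywell)
Σw_i=1.0000  μᵀw=0.1230
σ²=wᵀΣw=λ₁·μ_p+λ₂ = 0.173922·0.123 + 0.004265 = 0.025658 ≈ 0.0257

Disney (0.2835)


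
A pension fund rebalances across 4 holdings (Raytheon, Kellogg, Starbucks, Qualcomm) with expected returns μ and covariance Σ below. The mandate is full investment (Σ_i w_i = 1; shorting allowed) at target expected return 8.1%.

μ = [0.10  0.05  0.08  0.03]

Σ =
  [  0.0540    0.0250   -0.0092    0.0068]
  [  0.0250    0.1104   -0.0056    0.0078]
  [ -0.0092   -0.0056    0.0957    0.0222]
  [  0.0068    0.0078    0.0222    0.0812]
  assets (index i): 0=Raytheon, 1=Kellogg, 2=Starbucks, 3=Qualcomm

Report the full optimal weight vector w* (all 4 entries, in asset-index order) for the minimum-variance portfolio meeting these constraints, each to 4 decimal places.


0.4945  0.0960  0.2893  0.1202

g=Σ⁻¹μ = [2.0173  0.0562  1.0548  -0.0933]
h=Σ⁻¹𝟙 = [16.9716  5.2266  10.6516  7.4798]
a=μᵀg=0.286124  b=𝟙ᵀg=3.035011  c=𝟙ᵀh=40.329592  D=ac−b²=2.327978
λ₁=(c·0.081−b)/D = (40.329592·0.081−3.035011)/2.327978 = 0.099522
λ₂=(a−b·0.081)/D = (0.286124−3.035011·0.081)/2.327978 = 0.017306
w* = 0.099522·g + 0.017306·h:
  w_0 = 0.099522·2.0173 + 0.017306·16.9716 = 0.4945  (Raytheon)
  w_1 = 0.099522·0.0562 + 0.017306·5.2266 = 0.0960  (Kellogg)
  w_2 = 0.099522·1.0548 + 0.017306·10.6516 = 0.2893  (Starbucks)
  w_3 = 0.099522·-0.0933 + 0.017306·7.4798 = 0.1202  (Qualcomm)
Σw_i=1.0000  μᵀw=0.0810
σ²=wᵀΣw=λ₁·μ_p+λ₂ = 0.099522·0.081 + 0.017306 = 0.025367 ≈ 0.0254


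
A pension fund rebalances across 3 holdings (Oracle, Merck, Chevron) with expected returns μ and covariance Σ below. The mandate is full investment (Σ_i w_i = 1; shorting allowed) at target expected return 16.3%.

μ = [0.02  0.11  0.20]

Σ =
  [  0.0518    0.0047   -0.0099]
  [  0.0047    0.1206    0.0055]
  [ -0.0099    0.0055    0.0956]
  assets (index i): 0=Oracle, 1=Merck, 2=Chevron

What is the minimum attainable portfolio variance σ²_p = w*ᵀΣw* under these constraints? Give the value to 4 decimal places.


g=Σ⁻¹μ = [0.7201  0.7873  2.1213]
h=Σ⁻¹𝟙 = [21.0167  6.9147  12.2389]
a=μᵀg=0.525270  b=𝟙ᵀg=3.628718  c=𝟙ᵀh=40.170230  D=ac−b²=7.932620
λ₁=(c·0.163−b)/D = (40.170230·0.163−3.628718)/7.932620 = 0.367978
λ₂=(a−b·0.163)/D = (0.525270−3.628718·0.163)/7.932620 = -0.008347
w* = 0.367978·g + -0.008347·h:
  w_0 = 0.367978·0.7201 + -0.008347·21.0167 = 0.0896  (Oracle)
  w_1 = 0.367978·0.7873 + -0.008347·6.9147 = 0.2320  (Merck)
  w_2 = 0.367978·2.1213 + -0.008347·12.2389 = 0.6784  (Chevron)
Σw_i=1.0000  μᵀw=0.1630
σ²=wᵀΣw=λ₁·μ_p+λ₂ = 0.367978·0.163 + -0.008347 = 0.051634 ≈ 0.0516

0.0516


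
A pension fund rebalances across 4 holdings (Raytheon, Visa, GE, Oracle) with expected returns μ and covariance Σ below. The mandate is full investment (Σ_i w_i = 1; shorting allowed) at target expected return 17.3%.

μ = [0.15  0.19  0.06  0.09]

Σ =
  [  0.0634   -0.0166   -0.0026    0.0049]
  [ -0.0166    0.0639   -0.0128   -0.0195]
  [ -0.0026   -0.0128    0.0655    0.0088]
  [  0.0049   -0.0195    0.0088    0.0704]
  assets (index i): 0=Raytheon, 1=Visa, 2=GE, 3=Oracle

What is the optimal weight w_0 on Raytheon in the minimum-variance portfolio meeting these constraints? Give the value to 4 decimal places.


u=Σ⁻¹μ = [3.5529  4.9051  1.7235  2.1744]
v=Σ⁻¹𝟙 = [23.3597  31.4250  19.8088  18.8069]
a=μᵀu=1.764008  b=𝟙ᵀu=12.355855  c=𝟙ᵀv=93.400397  D=ac−b²=12.091904
λ₁=(c·0.173−b)/D = (93.400397·0.173−12.355855)/12.091904 = 0.314459
λ₂=(a−b·0.173)/D = (1.764008−12.355855·0.173)/12.091904 = -0.030893
w* = 0.314459·u + -0.030893·v:
  w_0 = 0.314459·3.5529 + -0.030893·23.3597 = 0.3956  (Raytheon)
  w_1 = 0.314459·4.9051 + -0.030893·31.4250 = 0.5717  (Visa)
  w_2 = 0.314459·1.7235 + -0.030893·19.8088 = -0.0700  (GE)
  w_3 = 0.314459·2.1744 + -0.030893·18.8069 = 0.1027  (Oracle)
Σw_i=1.0000  μᵀw=0.1730
σ²=wᵀΣw=λ₁·μ_p+λ₂ = 0.314459·0.173 + -0.030893 = 0.023509 ≈ 0.0235

0.3956


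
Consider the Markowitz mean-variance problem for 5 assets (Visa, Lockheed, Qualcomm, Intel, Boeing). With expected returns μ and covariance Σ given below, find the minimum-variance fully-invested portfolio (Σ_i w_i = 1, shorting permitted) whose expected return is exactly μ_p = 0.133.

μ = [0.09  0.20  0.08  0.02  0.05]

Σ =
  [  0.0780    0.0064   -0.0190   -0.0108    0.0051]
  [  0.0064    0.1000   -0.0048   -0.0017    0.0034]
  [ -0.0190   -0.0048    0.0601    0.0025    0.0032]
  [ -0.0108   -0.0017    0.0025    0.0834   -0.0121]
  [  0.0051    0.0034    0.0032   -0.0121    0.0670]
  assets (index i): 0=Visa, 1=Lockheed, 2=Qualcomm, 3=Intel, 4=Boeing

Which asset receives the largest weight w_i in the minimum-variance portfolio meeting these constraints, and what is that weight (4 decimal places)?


p=Σ⁻¹μ = [1.4902  1.9868  1.9122  0.4928  0.5297]
q=Σ⁻¹𝟙 = [18.6036  9.6246  21.8266  16.1012  14.8862]
a=μᵀp=0.720794  b=𝟙ᵀp=6.411712  c=𝟙ᵀq=81.042205  D=ac−b²=17.304653
λ₁=(c·0.133−b)/D = (81.042205·0.133−6.411712)/17.304653 = 0.252354
λ₂=(a−b·0.133)/D = (0.720794−6.411712·0.133)/17.304653 = -0.007626
w* = 0.252354·p + -0.007626·q:
  w_0 = 0.252354·1.4902 + -0.007626·18.6036 = 0.2342  (Visa)
  w_1 = 0.252354·1.9868 + -0.007626·9.6246 = 0.4280  (Lockheed)
  w_2 = 0.252354·1.9122 + -0.007626·21.8266 = 0.3161  (Qualcomm)
  w_3 = 0.252354·0.4928 + -0.007626·16.1012 = 0.0016  (Intel)
  w_4 = 0.252354·0.5297 + -0.007626·14.8862 = 0.0201  (Boeing)
Σw_i=1.0000  μᵀw=0.1330
σ²=wᵀΣw=λ₁·μ_p+λ₂ = 0.252354·0.133 + -0.007626 = 0.025937 ≈ 0.0259

Lockheed (0.4280)


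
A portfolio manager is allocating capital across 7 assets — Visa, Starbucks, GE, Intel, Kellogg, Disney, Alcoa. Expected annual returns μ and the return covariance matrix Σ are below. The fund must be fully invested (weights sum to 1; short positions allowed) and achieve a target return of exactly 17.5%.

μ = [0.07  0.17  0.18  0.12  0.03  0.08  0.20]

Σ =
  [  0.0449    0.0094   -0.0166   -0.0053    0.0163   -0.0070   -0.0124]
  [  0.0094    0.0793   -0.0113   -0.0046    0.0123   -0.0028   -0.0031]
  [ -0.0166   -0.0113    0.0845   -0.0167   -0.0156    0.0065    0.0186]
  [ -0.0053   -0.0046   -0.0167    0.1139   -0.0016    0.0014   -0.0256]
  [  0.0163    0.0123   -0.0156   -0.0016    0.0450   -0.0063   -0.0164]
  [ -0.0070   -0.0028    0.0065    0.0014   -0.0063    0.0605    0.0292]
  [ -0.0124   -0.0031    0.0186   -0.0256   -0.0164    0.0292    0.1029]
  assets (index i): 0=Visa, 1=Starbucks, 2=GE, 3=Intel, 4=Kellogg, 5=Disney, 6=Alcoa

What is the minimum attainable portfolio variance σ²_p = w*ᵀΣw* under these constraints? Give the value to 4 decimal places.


x=Σ⁻¹μ = [2.8095  2.3189  3.0857  2.2942  1.1034  0.2997  2.4559]
y=Σ⁻¹𝟙 = [27.2488  10.7560  22.5160  17.0298  24.6615  13.3542  13.6336]
a=μᵀx=1.969863  b=𝟙ᵀx=14.367297  c=𝟙ᵀy=129.199899  D=ac−b²=48.086815
λ₁=(c·0.175−b)/D = (129.199899·0.175−14.367297)/48.086815 = 0.171413
λ₂=(a−b·0.175)/D = (1.969863−14.367297·0.175)/48.086815 = -0.011321
w* = 0.171413·x + -0.011321·y:
  w_0 = 0.171413·2.8095 + -0.011321·27.2488 = 0.1731  (Visa)
  w_1 = 0.171413·2.3189 + -0.011321·10.7560 = 0.2757  (Starbucks)
  w_2 = 0.171413·3.0857 + -0.011321·22.5160 = 0.2740  (GE)
  w_3 = 0.171413·2.2942 + -0.011321·17.0298 = 0.2004  (Intel)
  w_4 = 0.171413·1.1034 + -0.011321·24.6615 = -0.0901  (Kellogg)
  w_5 = 0.171413·0.2997 + -0.011321·13.3542 = -0.0998  (Disney)
  w_6 = 0.171413·2.4559 + -0.011321·13.6336 = 0.2666  (Alcoa)
Σw_i=1.0000  μᵀw=0.1750
σ²=wᵀΣw=λ₁·μ_p+λ₂ = 0.171413·0.175 + -0.011321 = 0.018676 ≈ 0.0187

0.0187


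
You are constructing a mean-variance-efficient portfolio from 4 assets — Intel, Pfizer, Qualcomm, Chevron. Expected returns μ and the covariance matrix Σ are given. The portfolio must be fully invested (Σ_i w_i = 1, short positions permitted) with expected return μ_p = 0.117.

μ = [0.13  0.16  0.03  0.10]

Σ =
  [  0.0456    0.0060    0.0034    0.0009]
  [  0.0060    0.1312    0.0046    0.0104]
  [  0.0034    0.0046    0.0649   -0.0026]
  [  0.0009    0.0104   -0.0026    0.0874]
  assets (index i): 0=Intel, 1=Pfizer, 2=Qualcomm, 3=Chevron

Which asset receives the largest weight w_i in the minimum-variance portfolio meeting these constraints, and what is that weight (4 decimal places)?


p=Σ⁻¹μ = [2.6768  1.0072  0.2909  1.0054]
q=Σ⁻¹𝟙 = [19.9350  5.3300  14.4281  11.0313]
a=μᵀp=0.618406  b=𝟙ᵀp=4.980327  c=𝟙ᵀq=50.724455  D=ac−b²=6.564644
λ₁=(c·0.117−b)/D = (50.724455·0.117−4.980327)/6.564644 = 0.145390
λ₂=(a−b·0.117)/D = (0.618406−4.980327·0.117)/6.564644 = 0.005439
w* = 0.145390·p + 0.005439·q:
  w_0 = 0.145390·2.6768 + 0.005439·19.9350 = 0.4976  (Intel)
  w_1 = 0.145390·1.0072 + 0.005439·5.3300 = 0.1754  (Pfizer)
  w_2 = 0.145390·0.2909 + 0.005439·14.4281 = 0.1208  (Qualcomm)
  w_3 = 0.145390·1.0054 + 0.005439·11.0313 = 0.2062  (Chevron)
Σw_i=1.0000  μᵀw=0.1170
σ²=wᵀΣw=λ₁·μ_p+λ₂ = 0.145390·0.117 + 0.005439 = 0.022450 ≈ 0.0225

Intel (0.4976)


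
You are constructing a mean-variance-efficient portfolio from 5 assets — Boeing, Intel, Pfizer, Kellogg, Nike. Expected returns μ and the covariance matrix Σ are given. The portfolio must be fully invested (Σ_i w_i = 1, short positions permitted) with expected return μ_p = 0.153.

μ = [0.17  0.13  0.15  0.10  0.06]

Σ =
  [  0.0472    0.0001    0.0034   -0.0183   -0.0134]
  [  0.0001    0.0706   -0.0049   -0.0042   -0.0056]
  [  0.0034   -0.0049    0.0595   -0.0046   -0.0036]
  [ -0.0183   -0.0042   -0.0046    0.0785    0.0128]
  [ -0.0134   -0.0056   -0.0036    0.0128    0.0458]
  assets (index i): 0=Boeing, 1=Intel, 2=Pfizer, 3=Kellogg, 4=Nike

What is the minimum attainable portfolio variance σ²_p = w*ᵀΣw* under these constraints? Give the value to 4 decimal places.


0.0162

u=Σ⁻¹μ = [5.0437  2.3736  2.7669  2.3069  2.6487]
v=Σ⁻¹𝟙 = [35.5780  19.0169  19.6202  18.1385  31.0415]
a=μᵀu=1.970648  b=𝟙ᵀu=15.139824  c=𝟙ᵀv=123.395069  D=ac−b²=13.953936
λ₁=(c·0.153−b)/D = (123.395069·0.153−15.139824)/13.953936 = 0.267998
λ₂=(a−b·0.153)/D = (1.970648−15.139824·0.153)/13.953936 = -0.024778
w* = 0.267998·u + -0.024778·v:
  w_0 = 0.267998·5.0437 + -0.024778·35.5780 = 0.4702  (Boeing)
  w_1 = 0.267998·2.3736 + -0.024778·19.0169 = 0.1649  (Intel)
  w_2 = 0.267998·2.7669 + -0.024778·19.6202 = 0.2554  (Pfizer)
  w_3 = 0.267998·2.3069 + -0.024778·18.1385 = 0.1688  (Kellogg)
  w_4 = 0.267998·2.6487 + -0.024778·31.0415 = -0.0593  (Nike)
Σw_i=1.0000  μᵀw=0.1530
σ²=wᵀΣw=λ₁·μ_p+λ₂ = 0.267998·0.153 + -0.024778 = 0.016226 ≈ 0.0162


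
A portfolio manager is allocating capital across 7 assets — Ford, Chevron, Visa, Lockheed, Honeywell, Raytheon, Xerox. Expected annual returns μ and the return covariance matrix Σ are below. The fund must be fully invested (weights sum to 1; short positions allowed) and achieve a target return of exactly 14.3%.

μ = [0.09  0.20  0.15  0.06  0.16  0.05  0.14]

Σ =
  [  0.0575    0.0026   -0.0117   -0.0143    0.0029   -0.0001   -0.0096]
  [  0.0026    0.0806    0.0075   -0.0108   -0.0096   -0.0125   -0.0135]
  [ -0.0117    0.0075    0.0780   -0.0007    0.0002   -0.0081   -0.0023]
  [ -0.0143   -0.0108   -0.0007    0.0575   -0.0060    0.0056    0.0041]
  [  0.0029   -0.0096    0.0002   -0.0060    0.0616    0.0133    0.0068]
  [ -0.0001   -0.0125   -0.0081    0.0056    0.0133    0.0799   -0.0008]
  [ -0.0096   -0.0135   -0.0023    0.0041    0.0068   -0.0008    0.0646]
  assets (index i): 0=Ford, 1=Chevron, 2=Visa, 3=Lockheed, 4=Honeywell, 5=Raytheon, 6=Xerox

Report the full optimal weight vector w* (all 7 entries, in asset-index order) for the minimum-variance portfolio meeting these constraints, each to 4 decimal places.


0.1337  0.2369  0.1315  0.1045  0.1931  0.0149  0.1853

p=Σ⁻¹μ = [2.8137  3.4539  2.1977  2.4156  2.7330  0.7978  2.9542]
q=Σ⁻¹𝟙 = [29.7605  21.0822  17.4898  27.7370  15.4915  13.3188  21.7048]
a=μᵀp=2.309351  b=𝟙ᵀp=17.365823  c=𝟙ᵀq=146.584577  D=ac−b²=36.943395
λ₁=(c·0.143−b)/D = (146.584577·0.143−17.365823)/36.943395 = 0.097332
λ₂=(a−b·0.143)/D = (2.309351−17.365823·0.143)/36.943395 = -0.004709
w* = 0.097332·p + -0.004709·q:
  w_0 = 0.097332·2.8137 + -0.004709·29.7605 = 0.1337  (Ford)
  w_1 = 0.097332·3.4539 + -0.004709·21.0822 = 0.2369  (Chevron)
  w_2 = 0.097332·2.1977 + -0.004709·17.4898 = 0.1315  (Visa)
  w_3 = 0.097332·2.4156 + -0.004709·27.7370 = 0.1045  (Lockheed)
  w_4 = 0.097332·2.7330 + -0.004709·15.4915 = 0.1931  (Honeywell)
  w_5 = 0.097332·0.7978 + -0.004709·13.3188 = 0.0149  (Raytheon)
  w_6 = 0.097332·2.9542 + -0.004709·21.7048 = 0.1853  (Xerox)
Σw_i=1.0000  μᵀw=0.1430
σ²=wᵀΣw=λ₁·μ_p+λ₂ = 0.097332·0.143 + -0.004709 = 0.009210 ≈ 0.0092


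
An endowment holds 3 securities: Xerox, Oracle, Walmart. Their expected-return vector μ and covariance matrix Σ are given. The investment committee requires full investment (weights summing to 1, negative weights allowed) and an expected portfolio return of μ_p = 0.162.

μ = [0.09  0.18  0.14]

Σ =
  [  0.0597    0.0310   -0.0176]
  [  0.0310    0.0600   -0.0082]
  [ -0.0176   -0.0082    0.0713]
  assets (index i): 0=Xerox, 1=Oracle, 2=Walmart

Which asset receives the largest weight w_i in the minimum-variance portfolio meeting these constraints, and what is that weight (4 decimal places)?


Oracle (0.5784)

p=Σ⁻¹μ = [0.6890  2.9825  2.4766]
q=Σ⁻¹𝟙 = [17.0101  10.5343  19.4356]
a=μᵀp=0.945583  b=𝟙ᵀp=6.148071  c=𝟙ᵀq=46.980028  D=ac−b²=6.624725
λ₁=(c·0.162−b)/D = (46.980028·0.162−6.148071)/6.624725 = 0.220793
λ₂=(a−b·0.162)/D = (0.945583−6.148071·0.162)/6.624725 = -0.007609
w* = 0.220793·p + -0.007609·q:
  w_0 = 0.220793·0.6890 + -0.007609·17.0101 = 0.0227  (Xerox)
  w_1 = 0.220793·2.9825 + -0.007609·10.5343 = 0.5784  (Oracle)
  w_2 = 0.220793·2.4766 + -0.007609·19.4356 = 0.3989  (Walmart)
Σw_i=1.0000  μᵀw=0.1620
σ²=wᵀΣw=λ₁·μ_p+λ₂ = 0.220793·0.162 + -0.007609 = 0.028160 ≈ 0.0282


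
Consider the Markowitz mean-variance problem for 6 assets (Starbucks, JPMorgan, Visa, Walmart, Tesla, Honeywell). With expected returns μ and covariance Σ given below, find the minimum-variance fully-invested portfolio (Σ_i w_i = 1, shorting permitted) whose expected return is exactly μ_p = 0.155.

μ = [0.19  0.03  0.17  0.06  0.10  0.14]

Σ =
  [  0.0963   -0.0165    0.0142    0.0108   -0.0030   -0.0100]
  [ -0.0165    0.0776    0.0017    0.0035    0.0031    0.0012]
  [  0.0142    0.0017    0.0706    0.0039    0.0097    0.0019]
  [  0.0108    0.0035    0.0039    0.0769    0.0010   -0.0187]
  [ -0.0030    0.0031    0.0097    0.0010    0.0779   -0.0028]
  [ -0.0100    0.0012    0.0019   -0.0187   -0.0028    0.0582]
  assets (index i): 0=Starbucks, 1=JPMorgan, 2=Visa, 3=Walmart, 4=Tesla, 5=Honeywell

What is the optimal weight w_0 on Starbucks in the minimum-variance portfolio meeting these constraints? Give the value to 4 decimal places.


0.2727

u=Σ⁻¹μ = [2.0747  0.6438  1.6609  1.1162  1.2287  3.1122]
v=Σ⁻¹𝟙 = [12.7135  13.8155  8.0188  15.9927  12.4557  24.5577]
a=μᵀu=1.321407  b=𝟙ᵀu=9.836453  c=𝟙ᵀv=87.554038  D=ac−b²=18.938708
λ₁=(c·0.155−b)/D = (87.554038·0.155−9.836453)/18.938708 = 0.197185
λ₂=(a−b·0.155)/D = (1.321407−9.836453·0.155)/18.938708 = -0.010732
w* = 0.197185·u + -0.010732·v:
  w_0 = 0.197185·2.0747 + -0.010732·12.7135 = 0.2727  (Starbucks)
  w_1 = 0.197185·0.6438 + -0.010732·13.8155 = -0.0213  (JPMorgan)
  w_2 = 0.197185·1.6609 + -0.010732·8.0188 = 0.2415  (Visa)
  w_3 = 0.197185·1.1162 + -0.010732·15.9927 = 0.0485  (Walmart)
  w_4 = 0.197185·1.2287 + -0.010732·12.4557 = 0.1086  (Tesla)
  w_5 = 0.197185·3.1122 + -0.010732·24.5577 = 0.3501  (Honeywell)
Σw_i=1.0000  μᵀw=0.1550
σ²=wᵀΣw=λ₁·μ_p+λ₂ = 0.197185·0.155 + -0.010732 = 0.019832 ≈ 0.0198


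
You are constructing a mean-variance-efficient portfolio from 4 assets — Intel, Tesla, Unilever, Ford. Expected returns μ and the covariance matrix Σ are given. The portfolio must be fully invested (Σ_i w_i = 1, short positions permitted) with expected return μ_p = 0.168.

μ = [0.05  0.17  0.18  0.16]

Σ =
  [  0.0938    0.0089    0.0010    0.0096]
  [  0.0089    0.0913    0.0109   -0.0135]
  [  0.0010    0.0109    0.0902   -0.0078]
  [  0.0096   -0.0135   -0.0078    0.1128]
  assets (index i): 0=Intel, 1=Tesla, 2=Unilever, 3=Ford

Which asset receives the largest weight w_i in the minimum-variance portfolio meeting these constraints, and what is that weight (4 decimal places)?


p=Σ⁻¹μ = [0.1539  1.8785  1.9193  1.7629]
q=Σ⁻¹𝟙 = [8.5310  10.3491  10.6157  10.1119]
a=μᵀp=0.954579  b=𝟙ᵀp=5.714621  c=𝟙ᵀq=39.607626  D=ac−b²=5.151703
λ₁=(c·0.168−b)/D = (39.607626·0.168−5.714621)/5.151703 = 0.182359
λ₂=(a−b·0.168)/D = (0.954579−5.714621·0.168)/5.151703 = -0.001063
w* = 0.182359·p + -0.001063·q:
  w_0 = 0.182359·0.1539 + -0.001063·8.5310 = 0.0190  (Intel)
  w_1 = 0.182359·1.8785 + -0.001063·10.3491 = 0.3316  (Tesla)
  w_2 = 0.182359·1.9193 + -0.001063·10.6157 = 0.3387  (Unilever)
  w_3 = 0.182359·1.7629 + -0.001063·10.1119 = 0.3107  (Ford)
Σw_i=1.0000  μᵀw=0.1680
σ²=wᵀΣw=λ₁·μ_p+λ₂ = 0.182359·0.168 + -0.001063 = 0.029573 ≈ 0.0296

Unilever (0.3387)


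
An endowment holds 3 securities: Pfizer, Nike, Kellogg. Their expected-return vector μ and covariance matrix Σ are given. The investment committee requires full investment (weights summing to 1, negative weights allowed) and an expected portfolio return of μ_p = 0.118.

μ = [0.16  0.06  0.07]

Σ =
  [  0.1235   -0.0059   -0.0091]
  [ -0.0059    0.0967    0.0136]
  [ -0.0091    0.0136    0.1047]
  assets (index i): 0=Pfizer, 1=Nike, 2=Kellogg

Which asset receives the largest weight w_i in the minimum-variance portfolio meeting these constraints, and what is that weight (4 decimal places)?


p=Σ⁻¹μ = [1.3767  0.6047  0.7097]
q=Σ⁻¹𝟙 = [9.2277  9.6240  9.1030]
a=μᵀp=0.306234  b=𝟙ᵀp=2.691081  c=𝟙ᵀq=27.954713  D=ac−b²=1.318777
λ₁=(c·0.118−b)/D = (27.954713·0.118−2.691081)/1.318777 = 0.460711
λ₂=(a−b·0.118)/D = (0.306234−2.691081·0.118)/1.318777 = -0.008579
w* = 0.460711·p + -0.008579·q:
  w_0 = 0.460711·1.3767 + -0.008579·9.2277 = 0.5551  (Pfizer)
  w_1 = 0.460711·0.6047 + -0.008579·9.6240 = 0.1960  (Nike)
  w_2 = 0.460711·0.7097 + -0.008579·9.1030 = 0.2489  (Kellogg)
Σw_i=1.0000  μᵀw=0.1180
σ²=wᵀΣw=λ₁·μ_p+λ₂ = 0.460711·0.118 + -0.008579 = 0.045785 ≈ 0.0458

Pfizer (0.5551)


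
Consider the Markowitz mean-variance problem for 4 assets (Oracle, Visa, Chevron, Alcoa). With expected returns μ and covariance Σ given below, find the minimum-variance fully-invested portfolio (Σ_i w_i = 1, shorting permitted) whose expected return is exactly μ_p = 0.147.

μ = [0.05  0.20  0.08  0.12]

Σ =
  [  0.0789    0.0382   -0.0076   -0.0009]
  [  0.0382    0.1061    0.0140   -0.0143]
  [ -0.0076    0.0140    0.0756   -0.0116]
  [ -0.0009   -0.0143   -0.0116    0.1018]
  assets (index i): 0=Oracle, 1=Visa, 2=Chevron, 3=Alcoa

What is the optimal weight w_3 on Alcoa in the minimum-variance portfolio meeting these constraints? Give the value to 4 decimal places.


0.3557

g=Σ⁻¹μ = [-0.2679  2.0758  0.8876  1.5692]
h=Σ⁻¹𝟙 = [12.0168  4.7242  15.4563  12.3543]
a=μᵀg=0.661080  b=𝟙ᵀg=4.264695  c=𝟙ᵀh=44.551552  D=ac−b²=11.264530
λ₁=(c·0.147−b)/D = (44.551552·0.147−4.264695)/11.264530 = 0.202794
λ₂=(a−b·0.147)/D = (0.661080−4.264695·0.147)/11.264530 = 0.003033
w* = 0.202794·g + 0.003033·h:
  w_0 = 0.202794·-0.2679 + 0.003033·12.0168 = -0.0179  (Oracle)
  w_1 = 0.202794·2.0758 + 0.003033·4.7242 = 0.4353  (Visa)
  w_2 = 0.202794·0.8876 + 0.003033·15.4563 = 0.2269  (Chevron)
  w_3 = 0.202794·1.5692 + 0.003033·12.3543 = 0.3557  (Alcoa)
Σw_i=1.0000  μᵀw=0.1470
σ²=wᵀΣw=λ₁·μ_p+λ₂ = 0.202794·0.147 + 0.003033 = 0.032844 ≈ 0.0328


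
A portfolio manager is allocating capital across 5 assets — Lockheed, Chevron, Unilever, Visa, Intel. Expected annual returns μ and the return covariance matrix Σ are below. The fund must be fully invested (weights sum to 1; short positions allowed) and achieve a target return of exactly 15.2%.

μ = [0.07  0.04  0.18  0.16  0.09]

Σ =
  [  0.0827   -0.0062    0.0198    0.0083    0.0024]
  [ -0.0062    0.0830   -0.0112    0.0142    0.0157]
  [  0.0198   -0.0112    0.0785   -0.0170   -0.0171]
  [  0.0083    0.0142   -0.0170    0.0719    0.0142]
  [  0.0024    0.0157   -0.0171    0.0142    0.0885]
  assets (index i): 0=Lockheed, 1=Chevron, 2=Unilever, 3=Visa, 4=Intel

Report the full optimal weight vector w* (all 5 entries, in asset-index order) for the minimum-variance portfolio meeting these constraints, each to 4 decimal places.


-0.0107  0.0499  0.4321  0.3628  0.1659

x=Σ⁻¹μ = [-0.2193  0.2109  3.2267  2.7410  1.1691]
y=Σ⁻¹𝟙 = [7.0653  10.7290  17.6055  13.0605  10.5107]
a=μᵀx=1.117665  b=𝟙ᵀx=7.128358  c=𝟙ᵀy=58.971002  D=ac−b²=15.096339
λ₁=(c·0.152−b)/D = (58.971002·0.152−7.128358)/15.096339 = 0.121568
λ₂=(a−b·0.152)/D = (1.117665−7.128358·0.152)/15.096339 = 0.002262
w* = 0.121568·x + 0.002262·y:
  w_0 = 0.121568·-0.2193 + 0.002262·7.0653 = -0.0107  (Lockheed)
  w_1 = 0.121568·0.2109 + 0.002262·10.7290 = 0.0499  (Chevron)
  w_2 = 0.121568·3.2267 + 0.002262·17.6055 = 0.4321  (Unilever)
  w_3 = 0.121568·2.7410 + 0.002262·13.0605 = 0.3628  (Visa)
  w_4 = 0.121568·1.1691 + 0.002262·10.5107 = 0.1659  (Intel)
Σw_i=1.0000  μᵀw=0.1520
σ²=wᵀΣw=λ₁·μ_p+λ₂ = 0.121568·0.152 + 0.002262 = 0.020741 ≈ 0.0207


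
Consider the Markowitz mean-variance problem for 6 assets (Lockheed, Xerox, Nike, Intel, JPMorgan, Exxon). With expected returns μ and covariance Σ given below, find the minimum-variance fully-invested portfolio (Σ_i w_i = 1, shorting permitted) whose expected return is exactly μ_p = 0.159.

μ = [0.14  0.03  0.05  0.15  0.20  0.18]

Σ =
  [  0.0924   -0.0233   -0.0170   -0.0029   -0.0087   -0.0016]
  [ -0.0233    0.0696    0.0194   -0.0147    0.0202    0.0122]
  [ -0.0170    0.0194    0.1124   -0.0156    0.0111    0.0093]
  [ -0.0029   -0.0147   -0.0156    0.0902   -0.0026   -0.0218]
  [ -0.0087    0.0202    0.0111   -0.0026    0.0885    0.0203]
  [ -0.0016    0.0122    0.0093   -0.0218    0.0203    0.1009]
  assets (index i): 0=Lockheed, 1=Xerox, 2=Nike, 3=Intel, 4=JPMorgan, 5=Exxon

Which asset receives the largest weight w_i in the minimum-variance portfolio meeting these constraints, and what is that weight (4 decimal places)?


Intel (0.2643)

u=Σ⁻¹μ = [2.0699  0.5833  0.6562  2.4350  1.8998  1.8296]
v=Σ⁻¹𝟙 = [18.5838  18.3920  9.7478  18.9504  5.9743  9.9756]
a=μᵀu=1.414650  b=𝟙ᵀu=9.473898  c=𝟙ᵀv=81.623816  D=ac−b²=25.714358
λ₁=(c·0.159−b)/D = (81.623816·0.159−9.473898)/25.714358 = 0.136278
λ₂=(a−b·0.159)/D = (1.414650−9.473898·0.159)/25.714358 = -0.003566
w* = 0.136278·u + -0.003566·v:
  w_0 = 0.136278·2.0699 + -0.003566·18.5838 = 0.2158  (Lockheed)
  w_1 = 0.136278·0.5833 + -0.003566·18.3920 = 0.0139  (Xerox)
  w_2 = 0.136278·0.6562 + -0.003566·9.7478 = 0.0547  (Nike)
  w_3 = 0.136278·2.4350 + -0.003566·18.9504 = 0.2643  (Intel)
  w_4 = 0.136278·1.8998 + -0.003566·5.9743 = 0.2376  (JPMorgan)
  w_5 = 0.136278·1.8296 + -0.003566·9.9756 = 0.2138  (Exxon)
Σw_i=1.0000  μᵀw=0.1590
σ²=wᵀΣw=λ₁·μ_p+λ₂ = 0.136278·0.159 + -0.003566 = 0.018102 ≈ 0.0181


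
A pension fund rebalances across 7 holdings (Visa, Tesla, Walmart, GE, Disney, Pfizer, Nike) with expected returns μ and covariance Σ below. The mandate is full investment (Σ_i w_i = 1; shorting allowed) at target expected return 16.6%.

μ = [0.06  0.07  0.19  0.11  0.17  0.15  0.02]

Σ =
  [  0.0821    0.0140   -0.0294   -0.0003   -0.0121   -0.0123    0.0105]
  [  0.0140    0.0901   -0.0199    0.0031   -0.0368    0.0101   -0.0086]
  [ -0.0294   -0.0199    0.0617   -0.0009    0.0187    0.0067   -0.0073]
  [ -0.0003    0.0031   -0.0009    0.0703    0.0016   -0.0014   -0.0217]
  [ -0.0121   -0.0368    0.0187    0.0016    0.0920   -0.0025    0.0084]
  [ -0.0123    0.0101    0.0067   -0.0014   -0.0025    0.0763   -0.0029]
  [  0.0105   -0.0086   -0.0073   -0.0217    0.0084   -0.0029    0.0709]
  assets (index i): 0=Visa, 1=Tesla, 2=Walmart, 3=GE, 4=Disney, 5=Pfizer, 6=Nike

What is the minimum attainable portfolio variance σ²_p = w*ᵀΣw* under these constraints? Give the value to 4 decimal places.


u=Σ⁻¹μ = [2.3380  1.9874  4.1635  1.8410  2.0306  1.8526  1.0043]
v=Σ⁻¹𝟙 = [20.6883  19.9280  29.8784  20.4709  13.4975  12.8232  21.7249]
a=μᵀu=1.916172  b=𝟙ᵀu=15.217517  c=𝟙ᵀv=139.011251  D=ac−b²=34.796576
λ₁=(c·0.166−b)/D = (139.011251·0.166−15.217517)/34.796576 = 0.225837
λ₂=(a−b·0.166)/D = (1.916172−15.217517·0.166)/34.796576 = -0.017529
w* = 0.225837·u + -0.017529·v:
  w_0 = 0.225837·2.3380 + -0.017529·20.6883 = 0.1654  (Visa)
  w_1 = 0.225837·1.9874 + -0.017529·19.9280 = 0.0995  (Tesla)
  w_2 = 0.225837·4.1635 + -0.017529·29.8784 = 0.4165  (Walmart)
  w_3 = 0.225837·1.8410 + -0.017529·20.4709 = 0.0569  (GE)
  w_4 = 0.225837·2.0306 + -0.017529·13.4975 = 0.2220  (Disney)
  w_5 = 0.225837·1.8526 + -0.017529·12.8232 = 0.1936  (Pfizer)
  w_6 = 0.225837·1.0043 + -0.017529·21.7249 = -0.1540  (Nike)
Σw_i=1.0000  μᵀw=0.1660
σ²=wᵀΣw=λ₁·μ_p+λ₂ = 0.225837·0.166 + -0.017529 = 0.019960 ≈ 0.0200

0.0200
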